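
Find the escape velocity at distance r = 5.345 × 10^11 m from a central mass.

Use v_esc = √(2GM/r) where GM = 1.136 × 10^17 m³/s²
r = 5.345 × 10^11 m
GM = 1.136 × 10^17 m³/s²
2GM/r = 2 × (1.136 × 10^17) / (5.345 × 10^11) = 425070 m²/s²
v_esc = √(2GM/r) = 651.974 m/s ≈ 652 m/s

Final answer: 652 m/s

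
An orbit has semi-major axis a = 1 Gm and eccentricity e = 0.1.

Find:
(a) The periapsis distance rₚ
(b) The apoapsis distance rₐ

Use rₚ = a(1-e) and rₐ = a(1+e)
a = 1 Gm = 1 × 10^9 m
e = 0.1:  1 − e = 0.9,  1 + e = 1.1
(a) rₚ = a(1 − e) = 1 × 10^9 m × 0.9 = 9 × 10^8 m ≈ 900 Mm
(b) rₐ = a(1 + e) = 1 × 10^9 m × 1.1 = 1.1 × 10^9 m ≈ 1.1 Gm

Final answer:
(a) rₚ = 900 Mm
(b) rₐ = 1.1 Gm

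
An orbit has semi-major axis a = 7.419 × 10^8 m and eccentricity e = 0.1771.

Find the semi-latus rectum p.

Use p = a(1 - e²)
a = 7.419 × 10^8 m
e = 0.1771,  e² = 0.0313644,  1 − e² = 0.968636
p = a(1 − e²) = 7.419 × 10^8 m × 0.968636 = 7.18631 × 10^8 m ≈ 7.186 × 10^8 m

Final answer: p = 7.186 × 10^8 m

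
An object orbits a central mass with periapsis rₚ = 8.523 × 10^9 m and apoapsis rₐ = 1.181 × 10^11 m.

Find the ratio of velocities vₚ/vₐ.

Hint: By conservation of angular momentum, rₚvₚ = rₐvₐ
rₚ = 8.523 × 10^9 m
rₐ = 1.181 × 10^11 m
rₚvₚ = rₐvₐ  ⇒  vₚ/vₐ = rₐ/rₚ
vₚ/vₐ = (1.181 × 10^11) / (8.523 × 10^9) = 13.8566

Final answer: vₚ/vₐ = 13.86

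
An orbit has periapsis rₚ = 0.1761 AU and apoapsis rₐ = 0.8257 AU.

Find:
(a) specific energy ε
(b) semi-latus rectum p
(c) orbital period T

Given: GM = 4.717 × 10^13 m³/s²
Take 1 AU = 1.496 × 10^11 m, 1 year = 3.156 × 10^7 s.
rₚ = 0.1761 AU = 2.63446 × 10^10 m
rₐ = 0.8257 AU = 1.23525 × 10^11 m
GM = 4.717 × 10^13 m³/s²
a = (rₚ + rₐ)/2 = 7.49346 × 10^10 m
e = (rₐ − rₚ)/(rₐ + rₚ) = (9.71802 × 10^10) / (1.49869 × 10^11) = 0.648433
(a) 2a = 1.49869 × 10^11 m;  ε = −GM/(2a) = -314.741 J/kg ≈ -314.7 J/kg
(b) 1 − e² = 0.579535;  p = a(1 − e²) = 7.49346 × 10^10 × 0.579535 = 4.34272 × 10^10 m ≈ 0.2903 AU
(c) a³ = 4.20773 × 10^32 m³;  T = 2π √(a³/GM) = 2π × 2.9867 × 10^9 s = 1.8766 × 10^10 s ≈ 594.6 years

Final answer:
(a) specific energy ε = -314.7 J/kg
(b) semi-latus rectum p = 0.2903 AU
(c) orbital period T = 594.6 years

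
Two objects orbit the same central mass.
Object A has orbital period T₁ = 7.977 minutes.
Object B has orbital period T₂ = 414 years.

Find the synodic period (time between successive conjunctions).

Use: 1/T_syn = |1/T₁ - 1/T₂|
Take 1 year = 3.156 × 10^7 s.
T₁ = 7.977 minutes = 478.62 s
T₂ = 414 years = 1.30658 × 10^10 s
1/T₁ = 0.00208934 s⁻¹
1/T₂ = 7.65355 × 10^-11 s⁻¹
|1/T₁ − 1/T₂| = 0.00208934 s⁻¹
T_syn = 1 / |1/T₁ − 1/T₂| = 478.62 s ≈ 7.977 minutes

Final answer: T_syn = 7.977 minutes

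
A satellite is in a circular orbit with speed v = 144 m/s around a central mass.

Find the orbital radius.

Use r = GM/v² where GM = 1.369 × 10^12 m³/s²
v = 144 m/s
GM = 1.369 × 10^12 m³/s²
v² = 20736 m²/s²
r = GM/v² = (1.369 × 10^12) / 20736 = 6.60204 × 10^7 m ≈ 6.602 × 10^7 m

Final answer: 6.602 × 10^7 m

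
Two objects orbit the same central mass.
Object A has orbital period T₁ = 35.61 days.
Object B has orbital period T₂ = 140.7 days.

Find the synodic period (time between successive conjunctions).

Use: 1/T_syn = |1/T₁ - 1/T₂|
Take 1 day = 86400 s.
T₁ = 35.61 days = 3.0767 × 10^6 s
T₂ = 140.7 days = 1.21565 × 10^7 s
1/T₁ = 3.25023 × 10^-7 s⁻¹
1/T₂ = 8.22607 × 10^-8 s⁻¹
|1/T₁ − 1/T₂| = 2.42762 × 10^-7 s⁻¹
T_syn = 1 / |1/T₁ − 1/T₂| = 4.11925 × 10^6 s ≈ 47.68 days

Final answer: T_syn = 47.68 days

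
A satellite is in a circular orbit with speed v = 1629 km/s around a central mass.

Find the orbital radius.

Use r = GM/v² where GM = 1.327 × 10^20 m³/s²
v = 1629 km/s = 1.629 × 10^6 m/s
GM = 1.327 × 10^20 m³/s²
v² = 2.65364 × 10^12 m²/s²
r = GM/v² = (1.327 × 10^20) / (2.65364 × 10^12) = 5.00068 × 10^7 m ≈ 50.01 Mm

Final answer: 50.01 Mm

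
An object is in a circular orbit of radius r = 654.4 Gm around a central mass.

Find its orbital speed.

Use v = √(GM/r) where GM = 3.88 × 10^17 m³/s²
r = 654.4 Gm = 6.544 × 10^11 m
GM = 3.88 × 10^17 m³/s²
GM/r = (3.88 × 10^17) / (6.544 × 10^11) = 592910 m²/s²
v = √(GM/r) = 770.006 m/s ≈ 770 m/s

Final answer: 770 m/s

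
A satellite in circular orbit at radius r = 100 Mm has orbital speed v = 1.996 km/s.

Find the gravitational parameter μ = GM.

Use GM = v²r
r = 100 Mm = 1 × 10^8 m
v = 1.996 km/s = 1996 m/s
v² = 3.98402 × 10^6 m²/s²
GM = v²r = 3.98402 × 10^6 × 1 × 10^8 = 3.98402 × 10^14 m³/s²
GM ≈ 3.984 × 10^14 m³/s²

Final answer: GM = 3.984 × 10^14 m³/s²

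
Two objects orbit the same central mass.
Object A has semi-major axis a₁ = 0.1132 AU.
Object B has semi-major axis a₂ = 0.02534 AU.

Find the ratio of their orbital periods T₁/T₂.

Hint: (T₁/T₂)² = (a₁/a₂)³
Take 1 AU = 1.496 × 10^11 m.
a₁ = 0.1132 AU = 1.69347 × 10^10 m
a₂ = 0.02534 AU = 3.79086 × 10^9 m
a₁/a₂ = 4.46725
T₁/T₂ = (a₁/a₂)^(3/2) = (4.46725)^1.5 = 9.44191

Final answer: T₁/T₂ = 9.442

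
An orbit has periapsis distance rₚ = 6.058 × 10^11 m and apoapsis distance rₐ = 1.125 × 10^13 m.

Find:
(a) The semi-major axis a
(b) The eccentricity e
rₚ = 6.058 × 10^11 m
rₐ = 1.125 × 10^13 m
(a) a = (rₚ + rₐ)/2 = 5.9279 × 10^12 m ≈ 5.928 × 10^12 m
(b) e = (rₐ − rₚ)/(rₐ + rₚ) = (1.06442 × 10^13) / (1.18558 × 10^13) = 0.897805

Final answer:
(a) a = 5.928 × 10^12 m
(b) e = 0.8978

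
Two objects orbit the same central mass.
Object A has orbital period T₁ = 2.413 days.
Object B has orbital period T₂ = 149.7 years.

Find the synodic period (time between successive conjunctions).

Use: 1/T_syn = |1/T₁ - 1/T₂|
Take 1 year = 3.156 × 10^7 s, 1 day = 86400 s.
T₁ = 2.413 days = 208483 s
T₂ = 149.7 years = 4.72453 × 10^9 s
1/T₁ = 4.79655 × 10^-6 s⁻¹
1/T₂ = 2.11661 × 10^-10 s⁻¹
|1/T₁ − 1/T₂| = 4.79634 × 10^-6 s⁻¹
T_syn = 1 / |1/T₁ − 1/T₂| = 208492 s ≈ 2.413 days

Final answer: T_syn = 2.413 days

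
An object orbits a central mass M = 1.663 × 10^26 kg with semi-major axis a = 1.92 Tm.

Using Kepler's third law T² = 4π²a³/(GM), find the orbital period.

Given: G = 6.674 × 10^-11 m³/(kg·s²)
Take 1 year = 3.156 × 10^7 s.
M = 1.663 × 10^26 kg
GM = G × M = 6.674 × 10^-11 × 1.663 × 10^26 = 1.10989 × 10^16 m³/s²
a = 1.92 Tm = 1.92 × 10^12 m
a³ = 7.07789 × 10^36 m³
T = 2π √(a³/GM) = 2π √((7.07789 × 10^36) / (1.10989 × 10^16)) = 2π × 2.5253 × 10^10 s
T = 1.58669 × 10^11 s ≈ 5028 years

Final answer: 5028 years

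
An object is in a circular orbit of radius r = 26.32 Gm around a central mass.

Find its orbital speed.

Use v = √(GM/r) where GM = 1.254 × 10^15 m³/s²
r = 26.32 Gm = 2.632 × 10^10 m
GM = 1.254 × 10^15 m³/s²
GM/r = (1.254 × 10^15) / (2.632 × 10^10) = 47644.4 m²/s²
v = √(GM/r) = 218.276 m/s ≈ 218.3 m/s

Final answer: 218.3 m/s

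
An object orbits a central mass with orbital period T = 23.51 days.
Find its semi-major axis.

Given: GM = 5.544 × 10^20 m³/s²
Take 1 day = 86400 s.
T = 23.51 days = 2.03126 × 10^6 s
GM = 5.544 × 10^20 m³/s²
Kepler's third law: a³ = GM T² / (4π²)
T² = 4.12603 × 10^12 s²
a³ = (5.544 × 10^20) × (4.12603 × 10^12) / (4π²) = 5.79424 × 10^31 m³
a = (a³)^(1/3) = 3.86959 × 10^10 m ≈ 38.7 Gm

Final answer: 38.7 Gm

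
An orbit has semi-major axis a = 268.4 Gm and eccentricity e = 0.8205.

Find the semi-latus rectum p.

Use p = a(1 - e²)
a = 268.4 Gm = 2.684 × 10^11 m
e = 0.8205,  e² = 0.67322,  1 − e² = 0.32678
p = a(1 − e²) = 2.684 × 10^11 m × 0.32678 = 8.77077 × 10^10 m ≈ 87.71 Gm

Final answer: p = 87.71 Gm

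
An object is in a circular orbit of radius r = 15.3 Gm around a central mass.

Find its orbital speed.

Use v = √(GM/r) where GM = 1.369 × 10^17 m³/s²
r = 15.3 Gm = 1.53 × 10^10 m
GM = 1.369 × 10^17 m³/s²
GM/r = (1.369 × 10^17) / (1.53 × 10^10) = 8.94771 × 10^6 m²/s²
v = √(GM/r) = 2991.27 m/s ≈ 2.991 km/s

Final answer: 2.991 km/s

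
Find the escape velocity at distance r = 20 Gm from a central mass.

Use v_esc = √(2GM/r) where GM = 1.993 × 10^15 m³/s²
r = 20 Gm = 2 × 10^10 m
GM = 1.993 × 10^15 m³/s²
2GM/r = 2 × (1.993 × 10^15) / (2 × 10^10) = 199300 m²/s²
v_esc = √(2GM/r) = 446.43 m/s ≈ 446.4 m/s

Final answer: 446.4 m/s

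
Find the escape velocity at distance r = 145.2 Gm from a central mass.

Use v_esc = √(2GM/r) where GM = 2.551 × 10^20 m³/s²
r = 145.2 Gm = 1.452 × 10^11 m
GM = 2.551 × 10^20 m³/s²
2GM/r = 2 × (2.551 × 10^20) / (1.452 × 10^11) = 3.51377 × 10^9 m²/s²
v_esc = √(2GM/r) = 59277.1 m/s ≈ 59.28 km/s

Final answer: 59.28 km/s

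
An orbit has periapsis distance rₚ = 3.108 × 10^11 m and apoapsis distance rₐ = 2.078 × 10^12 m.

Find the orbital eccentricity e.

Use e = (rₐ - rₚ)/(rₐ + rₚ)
rₚ = 3.108 × 10^11 m
rₐ = 2.078 × 10^12 m
rₐ − rₚ = 1.7672 × 10^12 m
rₐ + rₚ = 2.3888 × 10^12 m
e = (rₐ − rₚ)/(rₐ + rₚ) = 0.739786

Final answer: e = 0.7398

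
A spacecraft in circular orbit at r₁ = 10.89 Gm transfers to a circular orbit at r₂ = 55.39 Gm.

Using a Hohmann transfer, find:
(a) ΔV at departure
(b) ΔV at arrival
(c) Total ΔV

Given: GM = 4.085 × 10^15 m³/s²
r₁ = 10.89 Gm = 1.089 × 10^10 m
r₂ = 55.39 Gm = 5.539 × 10^10 m
GM = 4.085 × 10^15 m³/s²
Transfer ellipse: a_t = (r₁ + r₂)/2 = 3.314 × 10^10 m
Circular speed at r₁: v₁ = √(GM/r₁) = 612.466 m/s
Transfer speed at r₁ (periapsis): v₁ₜ = √(GM(2/r₁ − 1/a_t)) = 791.811 m/s
(a) ΔV₁ = v₁ₜ − v₁ = 179.345 m/s ≈ 179.3 m/s
Circular speed at r₂: v₂ = √(GM/r₂) = 271.569 m/s
Transfer speed at r₂ (apoapsis): v₂ₜ = √(GM(2/r₂ − 1/a_t)) = 155.675 m/s
(b) ΔV₂ = v₂ − v₂ₜ = 115.894 m/s ≈ 115.9 m/s
(c) ΔV_total = ΔV₁ + ΔV₂ = 295.239 m/s ≈ 295.2 m/s

Final answer:
(a) ΔV₁ = 179.3 m/s
(b) ΔV₂ = 115.9 m/s
(c) ΔV_total = 295.2 m/s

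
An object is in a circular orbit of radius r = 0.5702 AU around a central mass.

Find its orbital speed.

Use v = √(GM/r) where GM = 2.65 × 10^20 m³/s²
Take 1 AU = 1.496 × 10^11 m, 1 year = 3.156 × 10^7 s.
r = 0.5702 AU = 8.53019 × 10^10 m
GM = 2.65 × 10^20 m³/s²
GM/r = (2.65 × 10^20) / (8.53019 × 10^10) = 3.10661 × 10^9 m²/s²
v = √(GM/r) = 55737 m/s ≈ 11.76 AU/year

Final answer: 11.76 AU/year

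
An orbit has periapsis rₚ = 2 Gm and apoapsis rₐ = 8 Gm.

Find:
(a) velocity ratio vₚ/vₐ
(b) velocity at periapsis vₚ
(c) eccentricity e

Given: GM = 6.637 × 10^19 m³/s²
rₚ = 2 Gm = 2 × 10^9 m
rₐ = 8 Gm = 8 × 10^9 m
GM = 6.637 × 10^19 m³/s²
a = (rₚ + rₐ)/2 = 5 × 10^9 m
e = (rₐ − rₚ)/(rₐ + rₚ) = (6 × 10^9) / (1 × 10^10) = 0.6
(a) vₚ/vₐ = rₐ/rₚ (angular momentum) = (8 × 10^9) / (2 × 10^9) = 4 ≈ 4
(b) vₚ² = GM (2/rₚ − 1/a) = 6.637 × 10^19 × (1 × 10^-9 − 2 × 10^-10) = 5.3096 × 10^10 m²/s²;  vₚ = 230426 m/s ≈ 230.4 km/s
(c) e = 0.6 ≈ 0.6

Final answer:
(a) velocity ratio vₚ/vₐ = 4
(b) velocity at periapsis vₚ = 230.4 km/s
(c) eccentricity e = 0.6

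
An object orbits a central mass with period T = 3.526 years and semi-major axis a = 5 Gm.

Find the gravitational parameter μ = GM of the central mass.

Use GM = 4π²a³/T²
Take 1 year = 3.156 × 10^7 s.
T = 3.526 years = 1.11281 × 10^8 s
a = 5 Gm = 5 × 10^9 m
a³ = 1.25 × 10^29 m³
T² = 1.23834 × 10^16 s²
GM = 4π² × (1.25 × 10^29) / (1.23834 × 10^16) = 3.98503 × 10^14 m³/s²
GM ≈ 3.985 × 10^14 m³/s²

Final answer: GM = 3.985 × 10^14 m³/s²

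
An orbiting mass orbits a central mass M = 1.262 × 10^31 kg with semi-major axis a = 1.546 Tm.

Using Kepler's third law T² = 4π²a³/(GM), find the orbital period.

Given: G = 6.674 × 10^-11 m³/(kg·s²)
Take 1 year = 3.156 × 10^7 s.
M = 1.262 × 10^31 kg
GM = G × M = 6.674 × 10^-11 × 1.262 × 10^31 = 8.42259 × 10^20 m³/s²
a = 1.546 Tm = 1.546 × 10^12 m
a³ = 3.69512 × 10^36 m³
T = 2π √(a³/GM) = 2π √((3.69512 × 10^36) / (8.42259 × 10^20)) = 2π × 6.62356 × 10^7 s
T = 4.16171 × 10^8 s ≈ 13.19 years

Final answer: 13.19 years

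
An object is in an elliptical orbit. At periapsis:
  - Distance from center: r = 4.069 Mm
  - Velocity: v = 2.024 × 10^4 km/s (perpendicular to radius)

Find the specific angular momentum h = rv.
r = 4.069 Mm = 4.069 × 10^6 m
v = 2.024 × 10^4 km/s = 2.024 × 10^7 m/s
h = rv = 4.069 × 10^6 × 2.024 × 10^7 = 8.23566 × 10^13 m²/s ≈ 8.236 × 10^13 m²/s

Final answer: h = 8.236 × 10^13 m²/s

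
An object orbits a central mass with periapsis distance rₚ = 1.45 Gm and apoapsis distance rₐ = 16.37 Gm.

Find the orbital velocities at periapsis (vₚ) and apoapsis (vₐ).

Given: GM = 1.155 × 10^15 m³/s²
rₚ = 1.45 Gm = 1.45 × 10^9 m
rₐ = 16.37 Gm = 1.637 × 10^10 m
GM = 1.155 × 10^15 m³/s²
a = (rₚ + rₐ)/2 = 8.91 × 10^9 m
Vis-viva: v² = GM (2/r − 1/a)
vₚ² = 1.155 × 10^15 × (1.37931 × 10^-9 − 1.12233 × 10^-10) = 1.46347 × 10^6 m²/s²
vₚ = 1209.74 m/s ≈ 1.21 km/s
vₐ² = 1.155 × 10^15 × (1.22175 × 10^-10 − 1.12233 × 10^-10) = 11482.2 m²/s²
vₐ = 107.155 m/s ≈ 107.2 m/s

Final answer: vₚ = 1.21 km/s, vₐ = 107.2 m/s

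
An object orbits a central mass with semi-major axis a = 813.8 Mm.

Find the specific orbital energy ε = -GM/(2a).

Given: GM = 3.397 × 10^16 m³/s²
a = 813.8 Mm = 8.138 × 10^8 m
GM = 3.397 × 10^16 m³/s²
2a = 1.6276 × 10^9 m
ε = −GM/(2a) = -2.08712 × 10^7 J/kg ≈ -20.87 MJ/kg

Final answer: -20.87 MJ/kg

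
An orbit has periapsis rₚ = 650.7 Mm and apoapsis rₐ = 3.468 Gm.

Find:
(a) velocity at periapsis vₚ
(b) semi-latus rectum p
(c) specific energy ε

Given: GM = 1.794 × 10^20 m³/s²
rₚ = 650.7 Mm = 6.507 × 10^8 m
rₐ = 3.468 Gm = 3.468 × 10^9 m
GM = 1.794 × 10^20 m³/s²
a = (rₚ + rₐ)/2 = 2.05935 × 10^9 m
e = (rₐ − rₚ)/(rₐ + rₚ) = (2.8173 × 10^9) / (4.1187 × 10^9) = 0.684027
(a) vₚ² = GM (2/rₚ − 1/a) = 1.794 × 10^20 × (3.07361 × 10^-9 − 4.8559 × 10^-10) = 4.64291 × 10^11 m²/s²;  vₚ = 681389 m/s ≈ 681.4 km/s
(b) 1 − e² = 0.532108;  p = a(1 − e²) = 2.05935 × 10^9 × 0.532108 = 1.0958 × 10^9 m ≈ 1.096 Gm
(c) 2a = 4.1187 × 10^9 m;  ε = −GM/(2a) = -4.35574 × 10^10 J/kg ≈ -43.56 GJ/kg

Final answer:
(a) velocity at periapsis vₚ = 681.4 km/s
(b) semi-latus rectum p = 1.096 Gm
(c) specific energy ε = -43.56 GJ/kg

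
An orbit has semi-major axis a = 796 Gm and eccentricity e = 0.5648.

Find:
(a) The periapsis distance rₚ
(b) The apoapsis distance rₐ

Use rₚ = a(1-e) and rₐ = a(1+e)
a = 796 Gm = 7.96 × 10^11 m
e = 0.5648:  1 − e = 0.4352,  1 + e = 1.5648
(a) rₚ = a(1 − e) = 7.96 × 10^11 m × 0.4352 = 3.46419 × 10^11 m ≈ 346.4 Gm
(b) rₐ = a(1 + e) = 7.96 × 10^11 m × 1.5648 = 1.24558 × 10^12 m ≈ 1.246 Tm

Final answer:
(a) rₚ = 346.4 Gm
(b) rₐ = 1.246 Tm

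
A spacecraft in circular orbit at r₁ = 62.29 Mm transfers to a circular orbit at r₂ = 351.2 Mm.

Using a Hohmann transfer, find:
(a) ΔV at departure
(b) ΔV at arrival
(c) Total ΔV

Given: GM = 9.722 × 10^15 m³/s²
r₁ = 62.29 Mm = 6.229 × 10^7 m
r₂ = 351.2 Mm = 3.512 × 10^8 m
GM = 9.722 × 10^15 m³/s²
Transfer ellipse: a_t = (r₁ + r₂)/2 = 2.06745 × 10^8 m
Circular speed at r₁: v₁ = √(GM/r₁) = 12493.1 m/s
Transfer speed at r₁ (periapsis): v₁ₜ = √(GM(2/r₁ − 1/a_t)) = 16282.8 m/s
(a) ΔV₁ = v₁ₜ − v₁ = 3789.72 m/s ≈ 3.79 km/s
Circular speed at r₂: v₂ = √(GM/r₂) = 5261.39 m/s
Transfer speed at r₂ (apoapsis): v₂ₜ = √(GM(2/r₂ − 1/a_t)) = 2887.97 m/s
(b) ΔV₂ = v₂ − v₂ₜ = 2373.42 m/s ≈ 2.373 km/s
(c) ΔV_total = ΔV₁ + ΔV₂ = 6163.14 m/s ≈ 6.163 km/s

Final answer:
(a) ΔV₁ = 3.79 km/s
(b) ΔV₂ = 2.373 km/s
(c) ΔV_total = 6.163 km/s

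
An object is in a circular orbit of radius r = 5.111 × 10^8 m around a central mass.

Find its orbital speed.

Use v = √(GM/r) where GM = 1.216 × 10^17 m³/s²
r = 5.111 × 10^8 m
GM = 1.216 × 10^17 m³/s²
GM/r = (1.216 × 10^17) / (5.111 × 10^8) = 2.37918 × 10^8 m²/s²
v = √(GM/r) = 15424.6 m/s ≈ 15.42 km/s

Final answer: 15.42 km/s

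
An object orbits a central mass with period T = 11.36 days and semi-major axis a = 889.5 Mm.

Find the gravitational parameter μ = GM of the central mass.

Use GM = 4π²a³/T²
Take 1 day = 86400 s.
T = 11.36 days = 981504 s
a = 889.5 Mm = 8.895 × 10^8 m
a³ = 7.03782 × 10^26 m³
T² = 9.6335 × 10^11 s²
GM = 4π² × (7.03782 × 10^26) / (9.6335 × 10^11) = 2.88412 × 10^16 m³/s²
GM ≈ 2.884 × 10^16 m³/s²

Final answer: GM = 2.884 × 10^16 m³/s²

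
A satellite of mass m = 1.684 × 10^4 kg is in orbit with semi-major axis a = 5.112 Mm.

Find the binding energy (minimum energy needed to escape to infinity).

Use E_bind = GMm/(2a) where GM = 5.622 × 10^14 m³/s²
a = 5.112 Mm = 5.112 × 10^6 m
GM = 5.622 × 10^14 m³/s²
m = 1.684 × 10^4 kg
GMm = 5.622 × 10^14 × 16840 = 9.46745 × 10^18 m³·kg/s²
2a = 1.0224 × 10^7 m
E_bind = GMm/(2a) = 9.26002 × 10^11 J ≈ 926 GJ

Final answer: 926 GJ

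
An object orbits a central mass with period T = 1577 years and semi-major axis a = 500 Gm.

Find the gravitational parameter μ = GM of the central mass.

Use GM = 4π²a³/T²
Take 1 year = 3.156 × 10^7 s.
T = 1577 years = 4.97701 × 10^10 s
a = 500 Gm = 5 × 10^11 m
a³ = 1.25 × 10^35 m³
T² = 2.47706 × 10^21 s²
GM = 4π² × (1.25 × 10^35) / (2.47706 × 10^21) = 1.9922 × 10^15 m³/s²
GM ≈ 1.992 × 10^15 m³/s²

Final answer: GM = 1.992 × 10^15 m³/s²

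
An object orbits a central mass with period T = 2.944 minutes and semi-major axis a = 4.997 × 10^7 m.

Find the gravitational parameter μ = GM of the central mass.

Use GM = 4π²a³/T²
T = 2.944 minutes = 176.64 s
a = 4.997 × 10^7 m
a³ = 1.24775 × 10^23 m³
T² = 31201.7 s²
GM = 4π² × (1.24775 × 10^23) / 31201.7 = 1.57874 × 10^20 m³/s²
GM ≈ 1.579 × 10^20 m³/s²

Final answer: GM = 1.579 × 10^20 m³/s²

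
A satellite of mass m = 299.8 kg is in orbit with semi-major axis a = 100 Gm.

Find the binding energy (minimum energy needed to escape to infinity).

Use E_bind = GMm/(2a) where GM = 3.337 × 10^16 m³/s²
a = 100 Gm = 1 × 10^11 m
GM = 3.337 × 10^16 m³/s²
m = 299.8 kg
GMm = 3.337 × 10^16 × 299.8 = 1.00043 × 10^19 m³·kg/s²
2a = 2 × 10^11 m
E_bind = GMm/(2a) = 5.00216 × 10^7 J ≈ 50.02 MJ

Final answer: 50.02 MJ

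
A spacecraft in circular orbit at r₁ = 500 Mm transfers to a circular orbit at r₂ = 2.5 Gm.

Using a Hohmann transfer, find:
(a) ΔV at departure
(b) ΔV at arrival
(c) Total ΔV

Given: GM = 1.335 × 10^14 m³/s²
r₁ = 500 Mm = 5 × 10^8 m
r₂ = 2.5 Gm = 2.5 × 10^9 m
GM = 1.335 × 10^14 m³/s²
Transfer ellipse: a_t = (r₁ + r₂)/2 = 1.5 × 10^9 m
Circular speed at r₁: v₁ = √(GM/r₁) = 516.72 m/s
Transfer speed at r₁ (periapsis): v₁ₜ = √(GM(2/r₁ − 1/a_t)) = 667.083 m/s
(a) ΔV₁ = v₁ₜ − v₁ = 150.363 m/s ≈ 150.4 m/s
Circular speed at r₂: v₂ = √(GM/r₂) = 231.084 m/s
Transfer speed at r₂ (apoapsis): v₂ₜ = √(GM(2/r₂ − 1/a_t)) = 133.417 m/s
(b) ΔV₂ = v₂ − v₂ₜ = 97.6678 m/s ≈ 97.67 m/s
(c) ΔV_total = ΔV₁ + ΔV₂ = 248.031 m/s ≈ 248 m/s

Final answer:
(a) ΔV₁ = 150.4 m/s
(b) ΔV₂ = 97.67 m/s
(c) ΔV_total = 248 m/s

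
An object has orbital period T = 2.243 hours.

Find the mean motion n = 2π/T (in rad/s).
T = 2.243 hours = 8074.8 s
n = 2π / 8074.8 s = 0.000778123 rad/s ≈ 0.0007781 rad/s

Final answer: n = 0.0007781 rad/s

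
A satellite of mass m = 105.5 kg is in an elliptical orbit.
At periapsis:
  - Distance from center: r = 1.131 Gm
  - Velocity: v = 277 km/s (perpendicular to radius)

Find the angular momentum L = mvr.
r = 1.131 Gm = 1.131 × 10^9 m
v = 277 km/s = 277000 m/s
vr = 277000 × 1.131 × 10^9 = 3.13287 × 10^14 m²/s
L = m × vr = 105.5 × 3.13287 × 10^14 = 3.30518 × 10^16 kg·m²/s ≈ 3.305 × 10^16 kg·m²/s

Final answer: L = 3.305 × 10^16 kg·m²/s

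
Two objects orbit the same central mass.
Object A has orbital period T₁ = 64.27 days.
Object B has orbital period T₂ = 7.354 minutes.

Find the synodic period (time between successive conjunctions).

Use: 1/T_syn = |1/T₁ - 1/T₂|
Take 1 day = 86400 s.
T₁ = 64.27 days = 5.55293 × 10^6 s
T₂ = 7.354 minutes = 441.24 s
1/T₁ = 1.80085 × 10^-7 s⁻¹
1/T₂ = 0.00226634 s⁻¹
|1/T₁ − 1/T₂| = 0.00226616 s⁻¹
T_syn = 1 / |1/T₁ − 1/T₂| = 441.275 s ≈ 7.355 minutes

Final answer: T_syn = 7.355 minutes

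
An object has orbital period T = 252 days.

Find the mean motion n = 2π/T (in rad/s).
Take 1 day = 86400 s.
T = 252 days = 2.17728 × 10^7 s
n = 2π / (2.17728 × 10^7 s) = 2.8858 × 10^-7 rad/s ≈ 2.886 × 10^-7 rad/s

Final answer: n = 2.886 × 10^-7 rad/s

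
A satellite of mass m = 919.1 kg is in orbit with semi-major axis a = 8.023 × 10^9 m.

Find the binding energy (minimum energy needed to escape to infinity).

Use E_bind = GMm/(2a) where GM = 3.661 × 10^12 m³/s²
a = 8.023 × 10^9 m
GM = 3.661 × 10^12 m³/s²
m = 919.1 kg
GMm = 3.661 × 10^12 × 919.1 = 3.36483 × 10^15 m³·kg/s²
2a = 1.6046 × 10^10 m
E_bind = GMm/(2a) = 209699 J ≈ 209.7 kJ

Final answer: 209.7 kJ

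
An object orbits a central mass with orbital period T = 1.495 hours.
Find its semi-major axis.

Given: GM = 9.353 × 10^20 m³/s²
T = 1.495 hours = 5382 s
GM = 9.353 × 10^20 m³/s²
Kepler's third law: a³ = GM T² / (4π²)
T² = 2.89659 × 10^7 s²
a³ = (9.353 × 10^20) × (2.89659 × 10^7) / (4π²) = 6.86244 × 10^26 m³
a = (a³)^(1/3) = 8.82049 × 10^8 m ≈ 882 Mm

Final answer: 882 Mm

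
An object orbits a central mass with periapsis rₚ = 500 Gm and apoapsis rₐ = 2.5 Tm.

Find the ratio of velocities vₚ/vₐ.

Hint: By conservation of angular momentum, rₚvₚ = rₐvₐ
rₚ = 500 Gm = 5 × 10^11 m
rₐ = 2.5 Tm = 2.5 × 10^12 m
rₚvₚ = rₐvₐ  ⇒  vₚ/vₐ = rₐ/rₚ
vₚ/vₐ = (2.5 × 10^12) / (5 × 10^11) = 5

Final answer: vₚ/vₐ = 5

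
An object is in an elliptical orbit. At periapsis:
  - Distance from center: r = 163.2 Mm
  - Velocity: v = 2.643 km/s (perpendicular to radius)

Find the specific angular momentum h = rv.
r = 163.2 Mm = 1.632 × 10^8 m
v = 2.643 km/s = 2643 m/s
h = rv = 1.632 × 10^8 × 2643 = 4.31338 × 10^11 m²/s ≈ 4.313 × 10^11 m²/s

Final answer: h = 4.313 × 10^11 m²/s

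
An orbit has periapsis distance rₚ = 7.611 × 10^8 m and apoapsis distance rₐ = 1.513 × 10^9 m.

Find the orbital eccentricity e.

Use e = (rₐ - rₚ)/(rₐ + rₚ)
rₚ = 7.611 × 10^8 m
rₐ = 1.513 × 10^9 m
rₐ − rₚ = 7.519 × 10^8 m
rₐ + rₚ = 2.2741 × 10^9 m
e = (rₐ − rₚ)/(rₐ + rₚ) = 0.330636

Final answer: e = 0.3306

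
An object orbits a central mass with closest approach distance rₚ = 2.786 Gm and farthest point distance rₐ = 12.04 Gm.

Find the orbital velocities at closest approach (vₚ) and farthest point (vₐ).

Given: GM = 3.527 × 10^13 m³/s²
rₚ = 2.786 Gm = 2.786 × 10^9 m
rₐ = 12.04 Gm = 1.204 × 10^10 m
GM = 3.527 × 10^13 m³/s²
a = (rₚ + rₐ)/2 = 7.413 × 10^9 m
Vis-viva: v² = GM (2/r − 1/a)
vₚ² = 3.527 × 10^13 × (7.17875 × 10^-10 − 1.34898 × 10^-10) = 20561.6 m²/s²
vₚ = 143.393 m/s ≈ 143.4 m/s
vₐ² = 3.527 × 10^13 × (1.66113 × 10^-10 − 1.34898 × 10^-10) = 1100.95 m²/s²
vₐ = 33.1805 m/s ≈ 33.18 m/s

Final answer: vₚ = 143.4 m/s, vₐ = 33.18 m/s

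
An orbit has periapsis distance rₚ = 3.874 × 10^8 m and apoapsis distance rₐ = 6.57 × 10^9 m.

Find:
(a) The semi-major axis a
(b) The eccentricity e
rₚ = 3.874 × 10^8 m
rₐ = 6.57 × 10^9 m
(a) a = (rₚ + rₐ)/2 = 3.4787 × 10^9 m ≈ 3.479 × 10^9 m
(b) e = (rₐ − rₚ)/(rₐ + rₚ) = (6.1826 × 10^9) / (6.9574 × 10^9) = 0.888637

Final answer:
(a) a = 3.479 × 10^9 m
(b) e = 0.8886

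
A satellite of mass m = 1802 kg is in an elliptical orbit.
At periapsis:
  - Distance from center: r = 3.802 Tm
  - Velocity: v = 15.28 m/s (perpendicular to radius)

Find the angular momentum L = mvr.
r = 3.802 Tm = 3.802 × 10^12 m
v = 15.28 m/s
vr = 15.28 × 3.802 × 10^12 = 5.80946 × 10^13 m²/s
L = m × vr = 1802 × 5.80946 × 10^13 = 1.04686 × 10^17 kg·m²/s ≈ 1.047 × 10^17 kg·m²/s

Final answer: L = 1.047 × 10^17 kg·m²/s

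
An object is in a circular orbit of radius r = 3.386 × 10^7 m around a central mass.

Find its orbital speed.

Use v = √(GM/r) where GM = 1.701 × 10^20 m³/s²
r = 3.386 × 10^7 m
GM = 1.701 × 10^20 m³/s²
GM/r = (1.701 × 10^20) / (3.386 × 10^7) = 5.02363 × 10^12 m²/s²
v = √(GM/r) = 2.24134 × 10^6 m/s ≈ 2241 km/s

Final answer: 2241 km/s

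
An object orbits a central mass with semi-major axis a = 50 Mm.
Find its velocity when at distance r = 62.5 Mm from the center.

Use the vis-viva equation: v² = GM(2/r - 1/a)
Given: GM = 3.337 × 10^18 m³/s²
a = 50 Mm = 5 × 10^7 m
r = 62.5 Mm = 6.25 × 10^7 m
GM = 3.337 × 10^18 m³/s²
2/r − 1/a = 3.2 × 10^-8 − 2 × 10^-8 = 1.2 × 10^-8 m⁻¹
v² = GM (2/r − 1/a) = 4.0044 × 10^10 m²/s²
v = 200110 m/s ≈ 200.1 km/s

Final answer: 200.1 km/s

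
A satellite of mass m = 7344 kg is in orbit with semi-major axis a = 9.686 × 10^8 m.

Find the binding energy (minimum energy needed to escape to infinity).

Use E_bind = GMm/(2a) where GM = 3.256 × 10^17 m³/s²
a = 9.686 × 10^8 m
GM = 3.256 × 10^17 m³/s²
m = 7344 kg
GMm = 3.256 × 10^17 × 7344 = 2.39121 × 10^21 m³·kg/s²
2a = 1.9372 × 10^9 m
E_bind = GMm/(2a) = 1.23436 × 10^12 J ≈ 1.234 TJ

Final answer: 1.234 TJ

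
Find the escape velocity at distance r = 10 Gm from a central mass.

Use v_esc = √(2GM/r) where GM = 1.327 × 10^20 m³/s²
r = 10 Gm = 1 × 10^10 m
GM = 1.327 × 10^20 m³/s²
2GM/r = 2 × (1.327 × 10^20) / (1 × 10^10) = 2.654 × 10^10 m²/s²
v_esc = √(2GM/r) = 162911 m/s ≈ 162.9 km/s

Final answer: 162.9 km/s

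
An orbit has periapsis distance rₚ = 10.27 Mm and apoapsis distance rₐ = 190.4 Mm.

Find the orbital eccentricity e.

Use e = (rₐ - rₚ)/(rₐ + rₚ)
rₚ = 10.27 Mm = 1.027 × 10^7 m
rₐ = 190.4 Mm = 1.904 × 10^8 m
rₐ − rₚ = 1.8013 × 10^8 m
rₐ + rₚ = 2.0067 × 10^8 m
e = (rₐ − rₚ)/(rₐ + rₚ) = 0.897643

Final answer: e = 0.8976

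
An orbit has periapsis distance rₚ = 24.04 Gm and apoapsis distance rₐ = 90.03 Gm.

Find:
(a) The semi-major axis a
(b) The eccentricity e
rₚ = 24.04 Gm = 2.404 × 10^10 m
rₐ = 90.03 Gm = 9.003 × 10^10 m
(a) a = (rₚ + rₐ)/2 = 5.7035 × 10^10 m ≈ 57.03 Gm
(b) e = (rₐ − rₚ)/(rₐ + rₚ) = (6.599 × 10^10) / (1.1407 × 10^11) = 0.578504

Final answer:
(a) a = 57.03 Gm
(b) e = 0.5785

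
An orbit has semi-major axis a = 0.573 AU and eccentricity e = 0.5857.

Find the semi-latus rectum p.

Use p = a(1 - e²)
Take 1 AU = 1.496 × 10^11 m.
a = 0.573 AU = 8.57208 × 10^10 m
e = 0.5857,  e² = 0.343044,  1 − e² = 0.656956
p = a(1 − e²) = 8.57208 × 10^10 m × 0.656956 = 5.63148 × 10^10 m ≈ 0.3764 AU

Final answer: p = 0.3764 AU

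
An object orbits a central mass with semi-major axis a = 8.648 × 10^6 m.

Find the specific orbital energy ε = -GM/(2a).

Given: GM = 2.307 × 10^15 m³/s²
a = 8.648 × 10^6 m
GM = 2.307 × 10^15 m³/s²
2a = 1.7296 × 10^7 m
ε = −GM/(2a) = -1.33383 × 10^8 J/kg ≈ -133.4 MJ/kg

Final answer: -133.4 MJ/kg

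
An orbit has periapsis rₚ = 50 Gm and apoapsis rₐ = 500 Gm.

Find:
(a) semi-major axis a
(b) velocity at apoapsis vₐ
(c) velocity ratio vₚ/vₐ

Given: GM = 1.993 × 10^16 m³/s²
rₚ = 50 Gm = 5 × 10^10 m
rₐ = 500 Gm = 5 × 10^11 m
GM = 1.993 × 10^16 m³/s²
a = (rₚ + rₐ)/2 = 2.75 × 10^11 m
e = (rₐ − rₚ)/(rₐ + rₚ) = (4.5 × 10^11) / (5.5 × 10^11) = 0.818182
(a) a = 2.75 × 10^11 m ≈ 275 Gm
(b) vₐ² = GM (2/rₐ − 1/a) = 1.993 × 10^16 × (4 × 10^-12 − 3.63636 × 10^-12) = 7247.27 m²/s²;  vₐ = 85.1309 m/s ≈ 85.13 m/s
(c) vₚ/vₐ = rₐ/rₚ (angular momentum) = (5 × 10^11) / (5 × 10^10) = 10 ≈ 10

Final answer:
(a) semi-major axis a = 275 Gm
(b) velocity at apoapsis vₐ = 85.13 m/s
(c) velocity ratio vₚ/vₐ = 10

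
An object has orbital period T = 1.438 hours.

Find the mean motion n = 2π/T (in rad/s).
T = 1.438 hours = 5176.8 s
n = 2π / 5176.8 s = 0.00121372 rad/s ≈ 0.001214 rad/s

Final answer: n = 0.001214 rad/s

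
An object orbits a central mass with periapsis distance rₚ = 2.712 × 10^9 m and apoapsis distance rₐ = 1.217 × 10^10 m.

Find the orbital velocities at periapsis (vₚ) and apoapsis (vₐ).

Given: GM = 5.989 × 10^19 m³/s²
rₚ = 2.712 × 10^9 m
rₐ = 1.217 × 10^10 m
GM = 5.989 × 10^19 m³/s²
a = (rₚ + rₐ)/2 = 7.441 × 10^9 m
Vis-viva: v² = GM (2/r − 1/a)
vₚ² = 5.989 × 10^19 × (7.37463 × 10^-10 − 1.34391 × 10^-10) = 3.6118 × 10^10 m²/s²
vₚ = 190047 m/s ≈ 190 km/s
vₐ² = 5.989 × 10^19 × (1.64339 × 10^-10 − 1.34391 × 10^-10) = 1.79359 × 10^9 m²/s²
vₐ = 42350.7 m/s ≈ 42.35 km/s

Final answer: vₚ = 190 km/s, vₐ = 42.35 km/s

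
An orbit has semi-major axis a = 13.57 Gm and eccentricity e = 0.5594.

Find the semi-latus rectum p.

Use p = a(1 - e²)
a = 13.57 Gm = 1.357 × 10^10 m
e = 0.5594,  e² = 0.312928,  1 − e² = 0.687072
p = a(1 − e²) = 1.357 × 10^10 m × 0.687072 = 9.32356 × 10^9 m ≈ 9.324 Gm

Final answer: p = 9.324 Gm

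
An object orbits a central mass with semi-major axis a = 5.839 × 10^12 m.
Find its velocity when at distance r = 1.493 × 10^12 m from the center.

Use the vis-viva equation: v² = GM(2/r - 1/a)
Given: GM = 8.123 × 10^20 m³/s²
a = 5.839 × 10^12 m
r = 1.493 × 10^12 m
GM = 8.123 × 10^20 m³/s²
2/r − 1/a = 1.33958 × 10^-12 − 1.71262 × 10^-13 = 1.16832 × 10^-12 m⁻¹
v² = GM (2/r − 1/a) = 9.49028 × 10^8 m²/s²
v = 30806.3 m/s ≈ 30.81 km/s

Final answer: 30.81 km/s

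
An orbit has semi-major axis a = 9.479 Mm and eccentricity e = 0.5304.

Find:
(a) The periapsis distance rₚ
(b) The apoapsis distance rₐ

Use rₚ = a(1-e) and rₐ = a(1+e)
a = 9.479 Mm = 9.479 × 10^6 m
e = 0.5304:  1 − e = 0.4696,  1 + e = 1.5304
(a) rₚ = a(1 − e) = 9.479 × 10^6 m × 0.4696 = 4.45134 × 10^6 m ≈ 4.451 Mm
(b) rₐ = a(1 + e) = 9.479 × 10^6 m × 1.5304 = 1.45067 × 10^7 m ≈ 14.51 Mm

Final answer:
(a) rₚ = 4.451 Mm
(b) rₐ = 14.51 Mm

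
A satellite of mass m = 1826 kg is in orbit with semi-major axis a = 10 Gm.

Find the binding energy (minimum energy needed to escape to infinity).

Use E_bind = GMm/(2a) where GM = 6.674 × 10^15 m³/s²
a = 10 Gm = 1 × 10^10 m
GM = 6.674 × 10^15 m³/s²
m = 1826 kg
GMm = 6.674 × 10^15 × 1826 = 1.21867 × 10^19 m³·kg/s²
2a = 2 × 10^10 m
E_bind = GMm/(2a) = 6.09336 × 10^8 J ≈ 609.3 MJ

Final answer: 609.3 MJ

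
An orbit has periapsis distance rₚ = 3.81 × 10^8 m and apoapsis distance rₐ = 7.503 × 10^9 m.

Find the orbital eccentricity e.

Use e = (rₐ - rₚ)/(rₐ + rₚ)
rₚ = 3.81 × 10^8 m
rₐ = 7.503 × 10^9 m
rₐ − rₚ = 7.122 × 10^9 m
rₐ + rₚ = 7.884 × 10^9 m
e = (rₐ − rₚ)/(rₐ + rₚ) = 0.903349

Final answer: e = 0.9033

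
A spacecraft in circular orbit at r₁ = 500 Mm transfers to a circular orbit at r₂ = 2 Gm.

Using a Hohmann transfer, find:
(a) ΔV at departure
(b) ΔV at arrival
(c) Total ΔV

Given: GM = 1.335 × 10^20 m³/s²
r₁ = 500 Mm = 5 × 10^8 m
r₂ = 2 Gm = 2 × 10^9 m
GM = 1.335 × 10^20 m³/s²
Transfer ellipse: a_t = (r₁ + r₂)/2 = 1.25 × 10^9 m
Circular speed at r₁: v₁ = √(GM/r₁) = 516720 m/s
Transfer speed at r₁ (periapsis): v₁ₜ = √(GM(2/r₁ − 1/a_t)) = 653605 m/s
(a) ΔV₁ = v₁ₜ − v₁ = 136885 m/s ≈ 136.9 km/s
Circular speed at r₂: v₂ = √(GM/r₂) = 258360 m/s
Transfer speed at r₂ (apoapsis): v₂ₜ = √(GM(2/r₂ − 1/a_t)) = 163401 m/s
(b) ΔV₂ = v₂ − v₂ₜ = 94958.9 m/s ≈ 94.96 km/s
(c) ΔV_total = ΔV₁ + ΔV₂ = 231844 m/s ≈ 231.8 km/s

Final answer:
(a) ΔV₁ = 136.9 km/s
(b) ΔV₂ = 94.96 km/s
(c) ΔV_total = 231.8 km/s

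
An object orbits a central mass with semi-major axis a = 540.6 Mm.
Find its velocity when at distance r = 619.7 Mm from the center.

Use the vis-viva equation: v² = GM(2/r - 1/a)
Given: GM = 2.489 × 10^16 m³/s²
a = 540.6 Mm = 5.406 × 10^8 m
r = 619.7 Mm = 6.197 × 10^8 m
GM = 2.489 × 10^16 m³/s²
2/r − 1/a = 3.22737 × 10^-9 − 1.8498 × 10^-9 = 1.37757 × 10^-9 m⁻¹
v² = GM (2/r − 1/a) = 3.42878 × 10^7 m²/s²
v = 5855.57 m/s ≈ 5.856 km/s

Final answer: 5.856 km/s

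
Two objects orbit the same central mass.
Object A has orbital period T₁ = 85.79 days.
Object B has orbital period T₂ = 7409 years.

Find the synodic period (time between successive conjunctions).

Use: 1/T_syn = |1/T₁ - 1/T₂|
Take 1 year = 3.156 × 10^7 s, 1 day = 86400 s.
T₁ = 85.79 days = 7.41226 × 10^6 s
T₂ = 7409 years = 2.33828 × 10^11 s
1/T₁ = 1.34912 × 10^-7 s⁻¹
1/T₂ = 4.27665 × 10^-12 s⁻¹
|1/T₁ − 1/T₂| = 1.34907 × 10^-7 s⁻¹
T_syn = 1 / |1/T₁ − 1/T₂| = 7.41249 × 10^6 s ≈ 85.79 days

Final answer: T_syn = 85.79 days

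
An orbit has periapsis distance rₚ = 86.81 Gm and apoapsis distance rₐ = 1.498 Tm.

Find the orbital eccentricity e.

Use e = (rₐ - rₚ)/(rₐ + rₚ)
rₚ = 86.81 Gm = 8.681 × 10^10 m
rₐ = 1.498 Tm = 1.498 × 10^12 m
rₐ − rₚ = 1.41119 × 10^12 m
rₐ + rₚ = 1.58481 × 10^12 m
e = (rₐ − rₚ)/(rₐ + rₚ) = 0.890447

Final answer: e = 0.8904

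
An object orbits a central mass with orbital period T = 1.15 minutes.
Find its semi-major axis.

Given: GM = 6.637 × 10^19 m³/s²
T = 1.15 minutes = 69 s
GM = 6.637 × 10^19 m³/s²
Kepler's third law: a³ = GM T² / (4π²)
T² = 4761 s²
a³ = (6.637 × 10^19) × 4761 / (4π²) = 8.00406 × 10^21 m³
a = (a³)^(1/3) = 2.00034 × 10^7 m ≈ 20 Mm

Final answer: 20 Mm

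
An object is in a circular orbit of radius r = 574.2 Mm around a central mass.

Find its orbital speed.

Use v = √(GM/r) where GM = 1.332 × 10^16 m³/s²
r = 574.2 Mm = 5.742 × 10^8 m
GM = 1.332 × 10^16 m³/s²
GM/r = (1.332 × 10^16) / (5.742 × 10^8) = 2.31975 × 10^7 m²/s²
v = √(GM/r) = 4816.38 m/s ≈ 4.816 km/s

Final answer: 4.816 km/s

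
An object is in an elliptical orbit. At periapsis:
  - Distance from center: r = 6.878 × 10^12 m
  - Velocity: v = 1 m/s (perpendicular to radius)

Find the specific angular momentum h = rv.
r = 6.878 × 10^12 m
v = 1 m/s
h = rv = 6.878 × 10^12 × 1 = 6.878 × 10^12 m²/s ≈ 6.878 × 10^12 m²/s

Final answer: h = 6.878 × 10^12 m²/s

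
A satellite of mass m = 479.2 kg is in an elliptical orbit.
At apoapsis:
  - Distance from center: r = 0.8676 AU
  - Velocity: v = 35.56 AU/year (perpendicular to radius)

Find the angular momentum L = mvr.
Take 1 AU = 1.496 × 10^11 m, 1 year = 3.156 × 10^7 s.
r = 0.8676 AU = 1.29793 × 10^11 m
v = 35.56 AU/year = 168561 m/s
vr = 168561 × 1.29793 × 10^11 = 2.1878 × 10^16 m²/s
L = m × vr = 479.2 × 2.1878 × 10^16 = 1.04839 × 10^19 kg·m²/s ≈ 1.048 × 10^19 kg·m²/s

Final answer: L = 1.048 × 10^19 kg·m²/s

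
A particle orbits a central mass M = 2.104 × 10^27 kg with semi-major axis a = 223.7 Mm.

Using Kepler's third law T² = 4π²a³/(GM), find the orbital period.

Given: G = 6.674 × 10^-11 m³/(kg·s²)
M = 2.104 × 10^27 kg
GM = G × M = 6.674 × 10^-11 × 2.104 × 10^27 = 1.40421 × 10^17 m³/s²
a = 223.7 Mm = 2.237 × 10^8 m
a³ = 1.11943 × 10^25 m³
T = 2π √(a³/GM) = 2π √((1.11943 × 10^25) / (1.40421 × 10^17)) = 2π × 8928.59 s
T = 56100 s ≈ 15.58 hours

Final answer: 15.58 hours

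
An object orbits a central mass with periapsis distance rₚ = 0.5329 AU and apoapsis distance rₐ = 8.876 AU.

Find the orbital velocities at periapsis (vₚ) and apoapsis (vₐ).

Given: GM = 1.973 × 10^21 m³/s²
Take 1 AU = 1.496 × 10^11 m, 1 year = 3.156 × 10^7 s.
rₚ = 0.5329 AU = 7.97218 × 10^10 m
rₐ = 8.876 AU = 1.32785 × 10^12 m
GM = 1.973 × 10^21 m³/s²
a = (rₚ + rₐ)/2 = 7.03786 × 10^11 m
Vis-viva: v² = GM (2/r − 1/a)
vₚ² = 1.973 × 10^21 × (2.50872 × 10^-11 − 1.42089 × 10^-12) = 4.66937 × 10^10 m²/s²
vₚ = 216087 m/s ≈ 45.59 AU/year
vₐ² = 1.973 × 10^21 × (1.50619 × 10^-12 − 1.42089 × 10^-12) = 1.68312 × 10^8 m²/s²
vₐ = 12973.5 m/s ≈ 2.737 AU/year

Final answer: vₚ = 45.59 AU/year, vₐ = 2.737 AU/year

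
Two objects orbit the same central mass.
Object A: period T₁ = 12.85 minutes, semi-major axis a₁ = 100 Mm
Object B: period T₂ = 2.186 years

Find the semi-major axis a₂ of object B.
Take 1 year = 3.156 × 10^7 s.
T₁ = 12.85 minutes = 771 s
T₂ = 2.186 years = 6.89902 × 10^7 s
a₁ = 100 Mm = 1 × 10^8 m
Kepler's third law: (T₂/T₁)² = (a₂/a₁)³  ⇒  a₂ = a₁ (T₂/T₁)^(2/3)
T₂/T₁ = 89481.4
(T₂/T₁)^(2/3) = 2000.58
a₂ = 1 × 10^8 m × 2000.58 = 2.00058 × 10^11 m ≈ 200.1 Gm

Final answer: a₂ = 200.1 Gm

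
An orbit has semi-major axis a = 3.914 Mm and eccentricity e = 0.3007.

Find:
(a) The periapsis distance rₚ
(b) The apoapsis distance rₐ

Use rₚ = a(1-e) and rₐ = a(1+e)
a = 3.914 Mm = 3.914 × 10^6 m
e = 0.3007:  1 − e = 0.6993,  1 + e = 1.3007
(a) rₚ = a(1 − e) = 3.914 × 10^6 m × 0.6993 = 2.73706 × 10^6 m ≈ 2.737 Mm
(b) rₐ = a(1 + e) = 3.914 × 10^6 m × 1.3007 = 5.09094 × 10^6 m ≈ 5.091 Mm

Final answer:
(a) rₚ = 2.737 Mm
(b) rₐ = 5.091 Mm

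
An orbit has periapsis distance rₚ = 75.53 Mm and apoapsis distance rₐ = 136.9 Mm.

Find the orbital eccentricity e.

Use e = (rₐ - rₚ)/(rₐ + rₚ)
rₚ = 75.53 Mm = 7.553 × 10^7 m
rₐ = 136.9 Mm = 1.369 × 10^8 m
rₐ − rₚ = 6.137 × 10^7 m
rₐ + rₚ = 2.1243 × 10^8 m
e = (rₐ − rₚ)/(rₐ + rₚ) = 0.288895

Final answer: e = 0.2889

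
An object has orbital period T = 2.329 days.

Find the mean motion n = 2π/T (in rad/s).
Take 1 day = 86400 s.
T = 2.329 days = 201226 s
n = 2π / 201226 s = 3.12246 × 10^-5 rad/s ≈ 3.122 × 10^-5 rad/s

Final answer: n = 3.122 × 10^-5 rad/s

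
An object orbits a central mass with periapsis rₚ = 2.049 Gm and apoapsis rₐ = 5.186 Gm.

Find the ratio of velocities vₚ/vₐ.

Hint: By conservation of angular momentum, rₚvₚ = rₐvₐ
rₚ = 2.049 Gm = 2.049 × 10^9 m
rₐ = 5.186 Gm = 5.186 × 10^9 m
rₚvₚ = rₐvₐ  ⇒  vₚ/vₐ = rₐ/rₚ
vₚ/vₐ = (5.186 × 10^9) / (2.049 × 10^9) = 2.53099

Final answer: vₚ/vₐ = 2.531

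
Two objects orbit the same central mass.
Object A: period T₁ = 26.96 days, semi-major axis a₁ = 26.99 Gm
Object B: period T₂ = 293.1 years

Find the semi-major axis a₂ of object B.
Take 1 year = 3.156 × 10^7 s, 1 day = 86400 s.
T₁ = 26.96 days = 2.32934 × 10^6 s
T₂ = 293.1 years = 9.25024 × 10^9 s
a₁ = 26.99 Gm = 2.699 × 10^10 m
Kepler's third law: (T₂/T₁)² = (a₂/a₁)³  ⇒  a₂ = a₁ (T₂/T₁)^(2/3)
T₂/T₁ = 3971.18
(T₂/T₁)^(2/3) = 250.772
a₂ = 2.699 × 10^10 m × 250.772 = 6.76834 × 10^12 m ≈ 6.768 Tm

Final answer: a₂ = 6.768 Tm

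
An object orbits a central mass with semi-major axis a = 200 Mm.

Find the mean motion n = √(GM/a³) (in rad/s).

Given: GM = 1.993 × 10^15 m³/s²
a = 200 Mm = 2 × 10^8 m
GM = 1.993 × 10^15 m³/s²
a³ = 8 × 10^24 m³
GM/a³ = (1.993 × 10^15) / (8 × 10^24) = 2.49125 × 10^-10 s⁻²
n = √(GM/a³) = 1.57837 × 10^-5 rad/s ≈ 1.578 × 10^-5 rad/s

Final answer: n = 1.578 × 10^-5 rad/s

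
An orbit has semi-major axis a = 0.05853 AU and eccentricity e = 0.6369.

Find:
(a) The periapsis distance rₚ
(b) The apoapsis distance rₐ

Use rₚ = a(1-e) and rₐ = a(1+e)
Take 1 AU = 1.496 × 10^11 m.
a = 0.05853 AU = 8.75609 × 10^9 m
e = 0.6369:  1 − e = 0.3631,  1 + e = 1.6369
(a) rₚ = a(1 − e) = 8.75609 × 10^9 m × 0.3631 = 3.17934 × 10^9 m ≈ 0.02125 AU
(b) rₐ = a(1 + e) = 8.75609 × 10^9 m × 1.6369 = 1.43328 × 10^10 m ≈ 0.09581 AU

Final answer:
(a) rₚ = 0.02125 AU
(b) rₐ = 0.09581 AU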